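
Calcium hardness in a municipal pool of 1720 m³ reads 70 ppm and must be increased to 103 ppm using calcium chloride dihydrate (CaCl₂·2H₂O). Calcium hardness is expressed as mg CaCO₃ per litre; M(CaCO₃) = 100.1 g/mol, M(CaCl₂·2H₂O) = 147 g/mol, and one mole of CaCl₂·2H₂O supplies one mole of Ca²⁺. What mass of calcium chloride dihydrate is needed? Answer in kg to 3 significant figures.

Volume: 1720 m³ = 1,720,000 L.
Hardness to add: (103 − 70) = 33 mg/L as CaCO₃ × 1,720,000 L = 56,760 g as CaCO₃.
Moles of Ca²⁺ (1 mol Ca²⁺ ≡ 1 mol CaCO₃): 56,760 / 100.1 g/mol = 567 mol.
Mass of CaCl₂·2H₂O: 567 × 147 = 83,350 g.

83.4 kg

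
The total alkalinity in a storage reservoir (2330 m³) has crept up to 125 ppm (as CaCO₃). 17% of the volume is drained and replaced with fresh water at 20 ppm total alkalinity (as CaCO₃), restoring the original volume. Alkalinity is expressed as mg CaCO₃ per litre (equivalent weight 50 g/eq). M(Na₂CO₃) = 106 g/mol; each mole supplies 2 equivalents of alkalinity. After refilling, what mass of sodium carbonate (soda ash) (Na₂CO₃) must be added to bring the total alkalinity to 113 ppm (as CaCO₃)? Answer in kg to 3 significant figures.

14.4 kg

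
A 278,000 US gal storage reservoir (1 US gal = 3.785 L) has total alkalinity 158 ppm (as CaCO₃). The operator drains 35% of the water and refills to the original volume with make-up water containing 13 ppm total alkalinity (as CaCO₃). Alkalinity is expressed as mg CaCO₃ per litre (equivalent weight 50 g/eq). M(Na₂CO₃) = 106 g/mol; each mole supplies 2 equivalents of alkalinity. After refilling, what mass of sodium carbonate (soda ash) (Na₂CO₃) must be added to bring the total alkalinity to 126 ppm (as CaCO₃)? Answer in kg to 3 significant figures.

Volume: 278,000 US gal × 3.785 L/gal = 1,052,230 L.
After draining 35% and refilling: 158 × 0.65 + 13 × 0.35 = 107.25 ppm.
Deficit to target: 126 − 107.25 = 18.75 mg/L.
As CaCO₃: 18.75 mg/L × 1,052,230 L = 19,730 g; ÷ 50 g/eq ÷ 2 = 197.3 mol Na₂CO₃.
Mass: 197.3 × 106 = 20,910 g.

20.9 kg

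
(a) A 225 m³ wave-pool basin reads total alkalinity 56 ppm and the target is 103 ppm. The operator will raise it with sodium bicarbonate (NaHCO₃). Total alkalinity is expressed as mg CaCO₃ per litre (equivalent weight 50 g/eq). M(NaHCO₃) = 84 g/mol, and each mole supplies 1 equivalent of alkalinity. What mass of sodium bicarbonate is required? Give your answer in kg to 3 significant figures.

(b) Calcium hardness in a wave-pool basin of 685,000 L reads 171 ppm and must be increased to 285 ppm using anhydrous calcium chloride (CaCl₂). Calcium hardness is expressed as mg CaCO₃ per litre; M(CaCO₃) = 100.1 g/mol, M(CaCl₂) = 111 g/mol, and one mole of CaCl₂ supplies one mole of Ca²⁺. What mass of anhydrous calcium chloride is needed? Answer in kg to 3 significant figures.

(a) 17.8 kg; (b) 86.6 kg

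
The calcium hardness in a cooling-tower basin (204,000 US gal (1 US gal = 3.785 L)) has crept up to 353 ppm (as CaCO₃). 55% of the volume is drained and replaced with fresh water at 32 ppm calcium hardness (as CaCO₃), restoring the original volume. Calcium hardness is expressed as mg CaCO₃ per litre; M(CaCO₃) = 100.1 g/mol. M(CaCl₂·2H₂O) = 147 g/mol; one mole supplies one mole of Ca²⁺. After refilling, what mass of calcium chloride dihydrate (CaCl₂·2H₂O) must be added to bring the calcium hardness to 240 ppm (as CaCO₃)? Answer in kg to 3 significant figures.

Volume: 204,000 US gal × 3.785 L/gal = 772,140 L.
After draining 55% and refilling: 353 × 0.45 + 32 × 0.55 = 176.45 ppm.
Deficit to target: 240 − 176.45 = 63.55 mg/L.
As CaCO₃: 63.55 mg/L × 772,140 L = 49,070 g; ÷ 100.1 = 490.2 mol Ca²⁺.
Mass: 490.2 × 147 = 72,060 g.

72.1 kg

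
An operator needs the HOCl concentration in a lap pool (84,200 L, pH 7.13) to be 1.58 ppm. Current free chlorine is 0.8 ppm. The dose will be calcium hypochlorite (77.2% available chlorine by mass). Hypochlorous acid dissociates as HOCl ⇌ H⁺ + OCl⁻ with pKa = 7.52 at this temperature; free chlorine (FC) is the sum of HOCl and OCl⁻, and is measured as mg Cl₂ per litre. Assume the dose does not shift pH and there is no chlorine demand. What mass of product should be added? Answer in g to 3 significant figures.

[OCl⁻]/[HOCl] = 10^(pH − pKa) = 10^(7.13 − 7.52) = 0.4074; fraction as HOCl = 1/(1 + 0.4074) = 0.7105.
Free chlorine required for 1.58 ppm HOCl: 1.58 / 0.7105 = 2.224 ppm.
FC to add: 2.224 − 0.8 = 1.424 mg/L as Cl₂.
Cl₂ equivalent: 1.424 mg/L × 84,200 L = 119.9 g.
Product at 77.2% available Cl: 119.9 / 0.772 = 155.3 g.

155 g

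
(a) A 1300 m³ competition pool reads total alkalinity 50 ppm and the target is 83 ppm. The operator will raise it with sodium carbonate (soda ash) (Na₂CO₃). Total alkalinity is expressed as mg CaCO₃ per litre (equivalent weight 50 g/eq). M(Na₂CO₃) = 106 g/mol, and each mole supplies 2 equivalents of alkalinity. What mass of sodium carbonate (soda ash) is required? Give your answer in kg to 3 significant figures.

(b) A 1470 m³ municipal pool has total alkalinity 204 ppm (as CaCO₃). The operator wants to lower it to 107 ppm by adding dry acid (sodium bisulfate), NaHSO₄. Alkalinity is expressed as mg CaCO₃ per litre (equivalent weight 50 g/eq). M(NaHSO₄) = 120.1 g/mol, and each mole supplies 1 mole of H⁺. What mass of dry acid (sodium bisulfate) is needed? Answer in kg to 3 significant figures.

(a) Volume: 1300 m³ = 1,300,000 L.
(a) Alkalinity to add: (83 − 50) = 33 mg/L as CaCO₃ × 1,300,000 L = 42,900 g as CaCO₃.
(a) Equivalents: 42,900 g ÷ 50 g/eq = 858 eq.
(a) Each mole of Na₂CO₃ supplies 2 eq, so 858 / 2 = 429 mol.
(a) Mass: 429 mol × 106 g/mol = 45,470 g.

(b) Volume: 1470 m³ = 1,470,000 L.
(b) Alkalinity to neutralize: (204 − 107) = 97 mg/L as CaCO₃ × 1,470,000 L = 142,600 g as CaCO₃.
(b) Equivalents of H⁺ required: 142,600 ÷ 50 g/eq = 2852 eq = 2852 mol NaHSO₄.
(b) Mass of NaHSO₄: 2852 × 120.1 = 342,500 g.

(a) 45.5 kg; (b) 343 kg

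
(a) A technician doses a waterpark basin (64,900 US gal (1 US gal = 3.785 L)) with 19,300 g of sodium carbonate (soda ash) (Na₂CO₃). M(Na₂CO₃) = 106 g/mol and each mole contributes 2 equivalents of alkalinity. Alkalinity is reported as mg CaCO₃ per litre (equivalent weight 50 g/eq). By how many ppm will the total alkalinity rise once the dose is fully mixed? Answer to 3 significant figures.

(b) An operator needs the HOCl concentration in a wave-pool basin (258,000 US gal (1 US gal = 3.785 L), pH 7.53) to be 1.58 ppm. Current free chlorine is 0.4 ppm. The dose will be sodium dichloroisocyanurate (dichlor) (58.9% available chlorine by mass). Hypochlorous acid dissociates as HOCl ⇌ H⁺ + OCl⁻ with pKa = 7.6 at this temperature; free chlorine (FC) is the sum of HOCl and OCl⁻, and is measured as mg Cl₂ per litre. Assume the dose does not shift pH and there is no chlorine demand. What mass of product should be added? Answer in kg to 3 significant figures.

(a) Volume: 64,900 US gal × 3.785 L/gal = 245,646 L.
(a) Moles of Na₂CO₃: 19,300 g ÷ 106 g/mol = 182.1 mol → 364.2 eq of alkalinity.
(a) As CaCO₃: 364.2 eq × 50 g/eq = 18,210 g.
(a) Rise: 18,210 g / 245,646 L × 1000 = 74.12 mg/L.

(b) Volume: 258,000 US gal × 3.785 L/gal = 976,530 L.
(b) [OCl⁻]/[HOCl] = 10^(pH − pKa) = 10^(7.53 − 7.6) = 0.8511; fraction as HOCl = 1/(1 + 0.8511) = 0.5402.
(b) Free chlorine required for 1.58 ppm HOCl: 1.58 / 0.5402 = 2.925 ppm.
(b) FC to add: 2.925 − 0.4 = 2.525 mg/L as Cl₂.
(b) Cl₂ equivalent: 2.525 mg/L × 976,530 L = 2466 g.
(b) Product at 58.9% available Cl: 2466 / 0.589 = 4186 g.

(a) 74.1 ppm; (b) 4.19 kg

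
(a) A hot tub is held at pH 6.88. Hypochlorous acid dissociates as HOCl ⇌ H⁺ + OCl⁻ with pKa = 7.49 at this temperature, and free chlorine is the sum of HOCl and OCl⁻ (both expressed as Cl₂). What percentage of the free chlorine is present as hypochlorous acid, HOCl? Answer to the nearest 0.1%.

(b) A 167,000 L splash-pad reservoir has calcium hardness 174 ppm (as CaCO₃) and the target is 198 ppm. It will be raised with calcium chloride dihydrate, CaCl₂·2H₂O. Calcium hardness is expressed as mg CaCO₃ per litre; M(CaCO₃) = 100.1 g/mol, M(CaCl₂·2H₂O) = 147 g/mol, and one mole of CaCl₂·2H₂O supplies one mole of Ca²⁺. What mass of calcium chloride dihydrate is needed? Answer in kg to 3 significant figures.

(a) 80.3%; (b) 5.89 kg

(a) [OCl⁻]/[HOCl] = 10^(pH − pKa) = 10^(6.88 − 7.49) = 10^-0.61 = 0.2455.
(a) Fraction as HOCl = 1 / (1 + 0.2455) = 0.8029.

(b) Hardness to add: (198 − 174) = 24 mg/L as CaCO₃ × 167,000 L = 4008 g as CaCO₃.
(b) Moles of Ca²⁺ (1 mol Ca²⁺ ≡ 1 mol CaCO₃): 4008 / 100.1 g/mol = 40.04 mol.
(b) Mass of CaCl₂·2H₂O: 40.04 × 147 = 5886 g.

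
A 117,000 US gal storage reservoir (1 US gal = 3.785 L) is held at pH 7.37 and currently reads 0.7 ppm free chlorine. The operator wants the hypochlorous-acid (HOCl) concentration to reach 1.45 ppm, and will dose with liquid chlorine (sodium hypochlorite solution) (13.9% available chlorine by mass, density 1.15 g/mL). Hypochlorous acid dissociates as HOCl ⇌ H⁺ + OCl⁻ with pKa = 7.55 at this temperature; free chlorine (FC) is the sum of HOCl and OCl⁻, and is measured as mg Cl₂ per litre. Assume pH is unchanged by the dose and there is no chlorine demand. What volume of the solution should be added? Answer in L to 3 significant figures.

4.73 L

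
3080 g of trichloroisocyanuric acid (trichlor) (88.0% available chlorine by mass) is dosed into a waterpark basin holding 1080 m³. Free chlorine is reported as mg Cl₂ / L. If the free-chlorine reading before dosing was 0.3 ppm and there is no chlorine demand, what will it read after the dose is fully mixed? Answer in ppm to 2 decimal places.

2.81 ppm

Volume: 1080 m³ = 1,080,000 L.
Available chlorine delivered: 3080 g × 0.88 = 2710 g as Cl₂.
Concentration rise: 2710 g / 1,080,000 L = 2.51 mg/L = 2.51 ppm.
Final FC: 0.3 + 2.51 = 2.81 ppm.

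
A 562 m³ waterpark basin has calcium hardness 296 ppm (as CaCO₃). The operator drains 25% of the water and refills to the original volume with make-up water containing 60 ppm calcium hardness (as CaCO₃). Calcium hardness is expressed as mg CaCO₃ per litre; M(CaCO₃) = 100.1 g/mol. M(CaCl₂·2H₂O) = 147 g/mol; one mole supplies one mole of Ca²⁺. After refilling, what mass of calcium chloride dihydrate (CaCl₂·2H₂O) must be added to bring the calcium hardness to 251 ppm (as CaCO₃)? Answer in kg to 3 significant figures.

11.6 kg

Volume: 562 m³ = 562,000 L.
After draining 25% and refilling: 296 × 0.75 + 60 × 0.25 = 237 ppm.
Deficit to target: 251 − 237 = 14 mg/L.
As CaCO₃: 14 mg/L × 562,000 L = 7868 g; ÷ 100.1 = 78.6 mol Ca²⁺.
Mass: 78.6 × 147 = 11,550 g.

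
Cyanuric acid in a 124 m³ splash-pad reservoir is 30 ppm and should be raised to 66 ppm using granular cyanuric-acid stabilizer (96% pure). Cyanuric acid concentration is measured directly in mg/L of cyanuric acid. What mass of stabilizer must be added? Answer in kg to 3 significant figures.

Volume: 124 m³ = 124,000 L.
CYA to add: (66 − 30) = 36 mg/L × 124,000 L = 4464 g cyanuric acid.
At 96% purity: 4464 / 0.96 = 4650 g product.

4.65 kg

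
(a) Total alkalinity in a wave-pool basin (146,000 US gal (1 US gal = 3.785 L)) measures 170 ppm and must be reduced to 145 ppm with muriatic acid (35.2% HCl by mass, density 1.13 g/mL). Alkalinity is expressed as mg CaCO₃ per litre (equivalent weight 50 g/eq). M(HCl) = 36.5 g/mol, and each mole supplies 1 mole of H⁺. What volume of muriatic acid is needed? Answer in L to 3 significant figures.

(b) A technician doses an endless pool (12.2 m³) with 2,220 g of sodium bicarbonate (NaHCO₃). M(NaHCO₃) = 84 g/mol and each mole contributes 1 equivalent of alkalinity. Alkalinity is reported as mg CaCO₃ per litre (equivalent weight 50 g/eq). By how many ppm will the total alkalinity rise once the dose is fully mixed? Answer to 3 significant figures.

(a) 25.4 L; (b) 108 ppm

(a) Volume: 146,000 US gal × 3.785 L/gal = 552,610 L.
(a) Alkalinity to neutralize: (170 − 145) = 25 mg/L as CaCO₃ × 552,610 L = 13,820 g as CaCO₃.
(a) Equivalents of H⁺ required: 13,820 ÷ 50 g/eq = 276.3 eq = 276.3 mol HCl.
(a) Mass of HCl: 276.3 × 36.5 = 10,090 g.
(a) Mass of 35.2% solution: 10,090 / 0.352 = 28,650 g.
(a) Volume: 28,650 g ÷ 1.13 g/mL = 25,350 mL.

(b) Volume: 12.2 m³ = 12,200 L.
(b) Moles of NaHCO₃: 2,220 g ÷ 84 g/mol = 26.43 mol → 26.43 eq of alkalinity.
(b) As CaCO₃: 26.43 eq × 50 g/eq = 1321 g.
(b) Rise: 1321 g / 12,200 L × 1000 = 108.3 mg/L.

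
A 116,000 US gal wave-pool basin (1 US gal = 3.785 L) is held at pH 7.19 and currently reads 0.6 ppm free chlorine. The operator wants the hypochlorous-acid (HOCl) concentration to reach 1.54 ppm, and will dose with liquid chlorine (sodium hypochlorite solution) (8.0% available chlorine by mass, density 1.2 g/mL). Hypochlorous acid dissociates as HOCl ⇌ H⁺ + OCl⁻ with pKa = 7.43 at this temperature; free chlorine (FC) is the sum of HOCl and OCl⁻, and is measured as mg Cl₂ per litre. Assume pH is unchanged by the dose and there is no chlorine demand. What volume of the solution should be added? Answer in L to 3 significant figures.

Volume: 116,000 US gal × 3.785 L/gal = 439,060 L.
[OCl⁻]/[HOCl] = 10^(pH − pKa) = 10^(7.19 − 7.43) = 0.5754; fraction as HOCl = 1/(1 + 0.5754) = 0.6347.
Free chlorine required for 1.54 ppm HOCl: 1.54 / 0.6347 = 2.426 ppm.
FC to add: 2.426 − 0.6 = 1.826 mg/L as Cl₂.
Cl₂ equivalent: 1.826 mg/L × 439,060 L = 801.8 g.
Product at 8.0% available Cl: 801.8 / 0.08 = 10,020 g.
Volume: 10,020 g ÷ 1.2 g/mL = 8352 mL.

8.35 L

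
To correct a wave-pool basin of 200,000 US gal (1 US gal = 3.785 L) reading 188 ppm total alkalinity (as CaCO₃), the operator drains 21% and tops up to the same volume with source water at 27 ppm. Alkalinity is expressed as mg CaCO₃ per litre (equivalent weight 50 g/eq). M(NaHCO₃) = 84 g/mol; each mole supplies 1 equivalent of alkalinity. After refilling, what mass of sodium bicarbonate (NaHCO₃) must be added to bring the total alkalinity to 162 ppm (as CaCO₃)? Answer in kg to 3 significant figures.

9.93 kg

Volume: 200,000 US gal × 3.785 L/gal = 757,000 L.
After draining 21% and refilling: 188 × 0.79 + 27 × 0.21 = 154.19 ppm.
Deficit to target: 162 − 154.19 = 7.81 mg/L.
As CaCO₃: 7.81 mg/L × 757,000 L = 5912 g; ÷ 50 g/eq ÷ 1 = 118.2 mol NaHCO₃.
Mass: 118.2 × 84 = 9932 g.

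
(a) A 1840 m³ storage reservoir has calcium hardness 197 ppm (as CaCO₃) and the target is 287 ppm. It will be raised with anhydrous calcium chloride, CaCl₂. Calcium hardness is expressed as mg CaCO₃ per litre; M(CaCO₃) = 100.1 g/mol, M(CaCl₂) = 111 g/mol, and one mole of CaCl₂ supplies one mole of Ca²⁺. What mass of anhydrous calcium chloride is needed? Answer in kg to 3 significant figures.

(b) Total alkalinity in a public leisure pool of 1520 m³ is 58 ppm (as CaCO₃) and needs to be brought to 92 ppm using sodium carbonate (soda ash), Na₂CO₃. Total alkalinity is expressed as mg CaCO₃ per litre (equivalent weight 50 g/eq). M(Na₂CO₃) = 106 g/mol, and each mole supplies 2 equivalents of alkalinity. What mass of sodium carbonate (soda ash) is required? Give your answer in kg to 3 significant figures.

(a) 184 kg; (b) 54.8 kg

(a) Volume: 1840 m³ = 1,840,000 L.
(a) Hardness to add: (287 − 197) = 90 mg/L as CaCO₃ × 1,840,000 L = 165,600 g as CaCO₃.
(a) Moles of Ca²⁺ (1 mol Ca²⁺ ≡ 1 mol CaCO₃): 165,600 / 100.1 g/mol = 1654 mol.
(a) Mass of CaCl₂: 1654 × 111 = 183,600 g.

(b) Volume: 1520 m³ = 1,520,000 L.
(b) Alkalinity to add: (92 − 58) = 34 mg/L as CaCO₃ × 1,520,000 L = 51,680 g as CaCO₃.
(b) Equivalents: 51,680 g ÷ 50 g/eq = 1034 eq.
(b) Each mole of Na₂CO₃ supplies 2 eq, so 1034 / 2 = 516.8 mol.
(b) Mass: 516.8 mol × 106 g/mol = 54,780 g.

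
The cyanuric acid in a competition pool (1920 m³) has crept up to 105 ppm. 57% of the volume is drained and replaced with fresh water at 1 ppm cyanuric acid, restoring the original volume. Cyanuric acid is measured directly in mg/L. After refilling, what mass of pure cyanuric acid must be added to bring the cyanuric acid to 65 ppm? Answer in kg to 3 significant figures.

Volume: 1920 m³ = 1,920,000 L.
After draining 57% and refilling: 105 × 0.43 + 1 × 0.57 = 45.72 ppm.
Deficit to target: 65 − 45.72 = 19.28 mg/L.
Mass: 19.28 mg/L × 1,920,000 L = 37,020 g cyanuric acid.

37.0 kg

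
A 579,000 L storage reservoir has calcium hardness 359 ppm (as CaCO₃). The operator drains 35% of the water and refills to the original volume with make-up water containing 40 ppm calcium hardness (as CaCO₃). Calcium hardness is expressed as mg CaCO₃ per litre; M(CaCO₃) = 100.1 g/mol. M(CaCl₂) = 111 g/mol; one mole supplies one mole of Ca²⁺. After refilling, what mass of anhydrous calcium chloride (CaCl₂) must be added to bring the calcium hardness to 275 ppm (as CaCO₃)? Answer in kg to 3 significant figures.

After draining 35% and refilling: 359 × 0.65 + 40 × 0.35 = 247.35 ppm.
Deficit to target: 275 − 247.35 = 27.65 mg/L.
As CaCO₃: 27.65 mg/L × 579,000 L = 16,010 g; ÷ 100.1 = 159.9 mol Ca²⁺.
Mass: 159.9 × 111 = 17,750 g.

17.8 kg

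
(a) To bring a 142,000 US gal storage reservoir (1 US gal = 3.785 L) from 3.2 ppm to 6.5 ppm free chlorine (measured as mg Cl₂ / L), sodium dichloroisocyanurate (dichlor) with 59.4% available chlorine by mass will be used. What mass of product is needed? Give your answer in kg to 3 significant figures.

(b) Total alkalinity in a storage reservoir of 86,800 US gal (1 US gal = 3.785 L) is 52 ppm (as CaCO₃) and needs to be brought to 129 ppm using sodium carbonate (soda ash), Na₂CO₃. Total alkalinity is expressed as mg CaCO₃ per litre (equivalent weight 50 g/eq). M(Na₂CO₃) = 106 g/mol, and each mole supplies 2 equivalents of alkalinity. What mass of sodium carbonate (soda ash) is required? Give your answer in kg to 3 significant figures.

(a) Volume: 142,000 US gal × 3.785 L/gal = 537,470 L.
(a) Chlorine deficit: 6.5 − 3.2 = 3.3 ppm = 3.3 mg/L as Cl₂.
(a) Cl₂ equivalent needed: 3.3 mg/L × 537,470 L = 1,774,000 mg = 1774 g.
(a) Product at 59.4% available chlorine: 1774 / 0.594 = 2986 g.

(b) Volume: 86,800 US gal × 3.785 L/gal = 328,538 L.
(b) Alkalinity to add: (129 − 52) = 77 mg/L as CaCO₃ × 328,538 L = 25,300 g as CaCO₃.
(b) Equivalents: 25,300 g ÷ 50 g/eq = 505.9 eq.
(b) Each mole of Na₂CO₃ supplies 2 eq, so 505.9 / 2 = 253 mol.
(b) Mass: 253 mol × 106 g/mol = 26,820 g.

(a) 2.99 kg; (b) 26.8 kg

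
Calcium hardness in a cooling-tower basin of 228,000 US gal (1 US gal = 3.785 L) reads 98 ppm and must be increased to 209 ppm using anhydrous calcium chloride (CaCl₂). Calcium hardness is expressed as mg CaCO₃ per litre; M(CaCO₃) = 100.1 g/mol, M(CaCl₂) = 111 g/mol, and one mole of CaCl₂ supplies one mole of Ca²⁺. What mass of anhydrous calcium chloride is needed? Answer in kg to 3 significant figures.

106 kg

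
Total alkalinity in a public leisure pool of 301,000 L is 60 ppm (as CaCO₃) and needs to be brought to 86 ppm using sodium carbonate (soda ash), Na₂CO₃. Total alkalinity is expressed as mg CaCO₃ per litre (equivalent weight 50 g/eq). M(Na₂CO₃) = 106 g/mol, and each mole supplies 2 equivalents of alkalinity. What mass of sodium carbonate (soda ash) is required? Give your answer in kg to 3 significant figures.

Alkalinity to add: (86 − 60) = 26 mg/L as CaCO₃ × 301,000 L = 7826 g as CaCO₃.
Equivalents: 7826 g ÷ 50 g/eq = 156.5 eq.
Each mole of Na₂CO₃ supplies 2 eq, so 156.5 / 2 = 78.26 mol.
Mass: 78.26 mol × 106 g/mol = 8296 g.

8.30 kg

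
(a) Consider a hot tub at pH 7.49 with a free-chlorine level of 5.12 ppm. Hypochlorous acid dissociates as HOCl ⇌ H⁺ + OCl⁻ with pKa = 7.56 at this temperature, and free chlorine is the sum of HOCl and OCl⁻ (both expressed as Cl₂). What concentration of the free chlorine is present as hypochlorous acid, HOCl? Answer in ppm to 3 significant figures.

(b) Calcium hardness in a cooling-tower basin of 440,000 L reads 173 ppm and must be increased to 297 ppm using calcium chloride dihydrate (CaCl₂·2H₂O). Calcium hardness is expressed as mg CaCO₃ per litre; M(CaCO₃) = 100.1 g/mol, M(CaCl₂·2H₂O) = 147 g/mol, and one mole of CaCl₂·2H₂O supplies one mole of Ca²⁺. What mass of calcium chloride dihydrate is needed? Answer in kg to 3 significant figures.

(a) [OCl⁻]/[HOCl] = 10^(pH − pKa) = 10^(7.49 − 7.56) = 10^-0.07 = 0.8511.
(a) Fraction as HOCl = 1 / (1 + 0.8511) = 0.5402.
(a) HOCl = 0.5402 × 5.12 ppm = 2.766 ppm.

(b) Hardness to add: (297 − 173) = 124 mg/L as CaCO₃ × 440,000 L = 54,560 g as CaCO₃.
(b) Moles of Ca²⁺ (1 mol Ca²⁺ ≡ 1 mol CaCO₃): 54,560 / 100.1 g/mol = 545.1 mol.
(b) Mass of CaCl₂·2H₂O: 545.1 × 147 = 80,120 g.

(a) 2.77 ppm; (b) 80.1 kg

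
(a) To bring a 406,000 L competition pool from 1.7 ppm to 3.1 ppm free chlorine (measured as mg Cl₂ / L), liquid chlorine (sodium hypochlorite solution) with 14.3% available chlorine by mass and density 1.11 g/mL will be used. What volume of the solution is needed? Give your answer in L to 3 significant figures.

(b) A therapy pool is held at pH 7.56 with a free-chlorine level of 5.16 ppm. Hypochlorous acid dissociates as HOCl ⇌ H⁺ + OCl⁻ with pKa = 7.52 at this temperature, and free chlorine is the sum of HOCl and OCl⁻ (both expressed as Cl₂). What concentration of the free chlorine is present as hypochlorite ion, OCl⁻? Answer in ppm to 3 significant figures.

(a) 3.58 L; (b) 2.70 ppm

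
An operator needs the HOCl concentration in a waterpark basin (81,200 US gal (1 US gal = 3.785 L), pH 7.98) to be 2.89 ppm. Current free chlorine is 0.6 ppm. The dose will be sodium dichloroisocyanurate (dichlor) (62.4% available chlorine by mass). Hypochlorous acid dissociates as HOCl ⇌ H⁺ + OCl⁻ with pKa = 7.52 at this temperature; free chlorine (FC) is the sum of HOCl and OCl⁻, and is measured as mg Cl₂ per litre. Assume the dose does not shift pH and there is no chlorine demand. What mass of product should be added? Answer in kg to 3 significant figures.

5.23 kg

Volume: 81,200 US gal × 3.785 L/gal = 307,342 L.
[OCl⁻]/[HOCl] = 10^(pH − pKa) = 10^(7.98 − 7.52) = 2.884; fraction as HOCl = 1/(1 + 2.884) = 0.2575.
Free chlorine required for 2.89 ppm HOCl: 2.89 / 0.2575 = 11.22 ppm.
FC to add: 11.22 − 0.6 = 10.62 mg/L as Cl₂.
Cl₂ equivalent: 10.62 mg/L × 307,342 L = 3265 g.
Product at 62.4% available Cl: 3265 / 0.624 = 5233 g.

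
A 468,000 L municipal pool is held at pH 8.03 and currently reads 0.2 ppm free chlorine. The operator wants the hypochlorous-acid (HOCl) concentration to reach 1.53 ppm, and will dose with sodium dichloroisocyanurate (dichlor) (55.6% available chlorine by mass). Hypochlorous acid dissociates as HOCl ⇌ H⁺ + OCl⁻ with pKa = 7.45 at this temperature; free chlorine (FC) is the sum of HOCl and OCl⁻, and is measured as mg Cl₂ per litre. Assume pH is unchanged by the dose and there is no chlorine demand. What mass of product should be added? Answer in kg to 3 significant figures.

6.02 kg

[OCl⁻]/[HOCl] = 10^(pH − pKa) = 10^(8.03 − 7.45) = 3.802; fraction as HOCl = 1/(1 + 3.802) = 0.2083.
Free chlorine required for 1.53 ppm HOCl: 1.53 / 0.2083 = 7.347 ppm.
FC to add: 7.347 − 0.2 = 7.147 mg/L as Cl₂.
Cl₂ equivalent: 7.147 mg/L × 468,000 L = 3345 g.
Product at 55.6% available Cl: 3345 / 0.556 = 6016 g.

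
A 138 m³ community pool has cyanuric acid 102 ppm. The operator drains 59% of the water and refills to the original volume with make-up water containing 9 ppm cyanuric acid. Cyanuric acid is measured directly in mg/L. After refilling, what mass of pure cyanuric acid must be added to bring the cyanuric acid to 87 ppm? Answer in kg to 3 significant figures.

Volume: 138 m³ = 138,000 L.
After draining 59% and refilling: 102 × 0.41 + 9 × 0.59 = 47.13 ppm.
Deficit to target: 87 − 47.13 = 39.87 mg/L.
Mass: 39.87 mg/L × 138,000 L = 5502 g cyanuric acid.

5.50 kg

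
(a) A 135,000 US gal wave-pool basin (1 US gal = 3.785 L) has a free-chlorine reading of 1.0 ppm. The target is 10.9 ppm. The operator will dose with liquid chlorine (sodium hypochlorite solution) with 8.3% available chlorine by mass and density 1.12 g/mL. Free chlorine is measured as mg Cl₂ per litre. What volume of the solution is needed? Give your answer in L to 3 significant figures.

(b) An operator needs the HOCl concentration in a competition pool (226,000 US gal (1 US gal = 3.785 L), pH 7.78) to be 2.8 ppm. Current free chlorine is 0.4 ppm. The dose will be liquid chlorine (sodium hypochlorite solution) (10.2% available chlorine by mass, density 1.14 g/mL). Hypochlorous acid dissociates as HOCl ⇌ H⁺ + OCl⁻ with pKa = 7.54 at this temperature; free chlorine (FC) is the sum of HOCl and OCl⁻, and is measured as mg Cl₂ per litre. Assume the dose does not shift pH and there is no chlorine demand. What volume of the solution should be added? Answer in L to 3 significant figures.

(a) 54.4 L; (b) 53.5 L

(a) Volume: 135,000 US gal × 3.785 L/gal = 510,975 L.
(a) Chlorine deficit: 10.9 − 1.0 = 9.9 ppm = 9.9 mg/L as Cl₂.
(a) Cl₂ equivalent needed: 9.9 mg/L × 510,975 L = 5,059,000 mg = 5059 g.
(a) Product at 8.3% available chlorine: 5059 / 0.083 = 60,950 g.
(a) Volume at density 1.12 g/mL: 60,950 g ÷ 1.12 g/mL = 54,420 mL.

(b) Volume: 226,000 US gal × 3.785 L/gal = 855,410 L.
(b) [OCl⁻]/[HOCl] = 10^(pH − pKa) = 10^(7.78 − 7.54) = 1.738; fraction as HOCl = 1/(1 + 1.738) = 0.3653.
(b) Free chlorine required for 2.8 ppm HOCl: 2.8 / 0.3653 = 7.666 ppm.
(b) FC to add: 7.666 − 0.4 = 7.266 mg/L as Cl₂.
(b) Cl₂ equivalent: 7.266 mg/L × 855,410 L = 6215 g.
(b) Product at 10.2% available Cl: 6215 / 0.102 = 60,930 g.
(b) Volume: 60,930 g ÷ 1.14 g/mL = 53,450 mL.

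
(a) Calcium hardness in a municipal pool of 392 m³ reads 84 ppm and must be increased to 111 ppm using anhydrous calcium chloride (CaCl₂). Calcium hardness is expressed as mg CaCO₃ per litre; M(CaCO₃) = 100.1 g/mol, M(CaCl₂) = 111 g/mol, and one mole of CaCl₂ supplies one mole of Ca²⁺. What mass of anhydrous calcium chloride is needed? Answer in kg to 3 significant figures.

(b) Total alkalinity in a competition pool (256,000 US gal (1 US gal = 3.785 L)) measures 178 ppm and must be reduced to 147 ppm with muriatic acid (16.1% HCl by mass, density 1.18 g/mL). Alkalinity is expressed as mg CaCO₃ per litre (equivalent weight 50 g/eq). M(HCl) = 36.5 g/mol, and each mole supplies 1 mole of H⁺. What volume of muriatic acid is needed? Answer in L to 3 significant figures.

(a) 11.7 kg; (b) 115 L

(a) Volume: 392 m³ = 392,000 L.
(a) Hardness to add: (111 − 84) = 27 mg/L as CaCO₃ × 392,000 L = 10,580 g as CaCO₃.
(a) Moles of Ca²⁺ (1 mol Ca²⁺ ≡ 1 mol CaCO₃): 10,580 / 100.1 g/mol = 105.7 mol.
(a) Mass of CaCl₂: 105.7 × 111 = 11,740 g.

(b) Volume: 256,000 US gal × 3.785 L/gal = 968,960 L.
(b) Alkalinity to neutralize: (178 − 147) = 31 mg/L as CaCO₃ × 968,960 L = 30,040 g as CaCO₃.
(b) Equivalents of H⁺ required: 30,040 ÷ 50 g/eq = 600.8 eq = 600.8 mol HCl.
(b) Mass of HCl: 600.8 × 36.5 = 21,930 g.
(b) Mass of 16.1% solution: 21,930 / 0.161 = 136,200 g.
(b) Volume: 136,200 g ÷ 1.18 g/mL = 115,400 mL.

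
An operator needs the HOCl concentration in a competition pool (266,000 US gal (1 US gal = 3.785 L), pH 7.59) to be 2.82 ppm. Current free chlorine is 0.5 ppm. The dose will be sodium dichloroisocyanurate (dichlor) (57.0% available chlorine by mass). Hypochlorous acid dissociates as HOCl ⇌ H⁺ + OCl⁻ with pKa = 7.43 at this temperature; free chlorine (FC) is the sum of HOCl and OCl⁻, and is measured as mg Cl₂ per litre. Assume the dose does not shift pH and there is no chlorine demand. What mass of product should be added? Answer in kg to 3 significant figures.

11.3 kg

Volume: 266,000 US gal × 3.785 L/gal = 1,006,810 L.
[OCl⁻]/[HOCl] = 10^(pH − pKa) = 10^(7.59 − 7.43) = 1.445; fraction as HOCl = 1/(1 + 1.445) = 0.4089.
Free chlorine required for 2.82 ppm HOCl: 2.82 / 0.4089 = 6.896 ppm.
FC to add: 6.896 − 0.5 = 6.396 mg/L as Cl₂.
Cl₂ equivalent: 6.396 mg/L × 1,006,810 L = 6440 g.
Product at 57.0% available Cl: 6440 / 0.57 = 11,300 g.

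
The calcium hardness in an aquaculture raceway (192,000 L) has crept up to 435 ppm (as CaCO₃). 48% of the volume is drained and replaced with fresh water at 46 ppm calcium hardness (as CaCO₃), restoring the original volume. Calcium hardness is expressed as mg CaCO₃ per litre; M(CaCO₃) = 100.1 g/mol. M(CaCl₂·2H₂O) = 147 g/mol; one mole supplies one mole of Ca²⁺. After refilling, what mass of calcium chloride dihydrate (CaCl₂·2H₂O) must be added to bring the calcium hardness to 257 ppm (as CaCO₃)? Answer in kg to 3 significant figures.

2.46 kg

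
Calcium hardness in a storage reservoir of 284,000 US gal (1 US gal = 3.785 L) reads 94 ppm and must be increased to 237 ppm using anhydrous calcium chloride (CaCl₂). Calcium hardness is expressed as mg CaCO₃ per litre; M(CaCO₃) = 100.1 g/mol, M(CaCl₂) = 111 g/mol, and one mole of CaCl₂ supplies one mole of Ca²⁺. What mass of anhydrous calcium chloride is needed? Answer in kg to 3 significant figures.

Volume: 284,000 US gal × 3.785 L/gal = 1,074,940 L.
Hardness to add: (237 − 94) = 143 mg/L as CaCO₃ × 1,074,940 L = 153,700 g as CaCO₃.
Moles of Ca²⁺ (1 mol Ca²⁺ ≡ 1 mol CaCO₃): 153,700 / 100.1 g/mol = 1536 mol.
Mass of CaCl₂: 1536 × 111 = 170,500 g.

170 kg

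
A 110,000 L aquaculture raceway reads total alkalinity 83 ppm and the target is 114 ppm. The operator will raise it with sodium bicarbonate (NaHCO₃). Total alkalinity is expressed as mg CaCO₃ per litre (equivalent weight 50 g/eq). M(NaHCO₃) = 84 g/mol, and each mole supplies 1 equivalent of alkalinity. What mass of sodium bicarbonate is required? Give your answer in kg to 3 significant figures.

Alkalinity to add: (114 − 83) = 31 mg/L as CaCO₃ × 110,000 L = 3410 g as CaCO₃.
Equivalents: 3410 g ÷ 50 g/eq = 68.2 eq.
NaHCO₃ supplies 1 eq per mole → 68.2 mol.
Mass: 68.2 mol × 84 g/mol = 5729 g.

5.73 kg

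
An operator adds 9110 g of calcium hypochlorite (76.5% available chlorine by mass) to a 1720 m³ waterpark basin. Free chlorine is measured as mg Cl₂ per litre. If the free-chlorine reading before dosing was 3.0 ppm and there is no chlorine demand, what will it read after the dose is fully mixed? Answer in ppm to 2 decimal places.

Volume: 1720 m³ = 1,720,000 L.
Available chlorine delivered: 9110 g × 0.765 = 6969 g as Cl₂.
Concentration rise: 6969 g / 1,720,000 L = 4.052 mg/L = 4.05 ppm.
Final FC: 3.0 + 4.05 = 7.05 ppm.

7.05 ppm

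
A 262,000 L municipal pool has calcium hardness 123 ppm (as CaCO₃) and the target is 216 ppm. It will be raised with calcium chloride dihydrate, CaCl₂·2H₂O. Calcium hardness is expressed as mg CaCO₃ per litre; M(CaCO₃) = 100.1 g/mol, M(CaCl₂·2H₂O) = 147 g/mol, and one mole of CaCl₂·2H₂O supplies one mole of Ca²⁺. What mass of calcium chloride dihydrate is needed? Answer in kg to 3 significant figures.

Hardness to add: (216 − 123) = 93 mg/L as CaCO₃ × 262,000 L = 24,370 g as CaCO₃.
Moles of Ca²⁺ (1 mol Ca²⁺ ≡ 1 mol CaCO₃): 24,370 / 100.1 g/mol = 243.4 mol.
Mass of CaCl₂·2H₂O: 243.4 × 147 = 35,780 g.

35.8 kg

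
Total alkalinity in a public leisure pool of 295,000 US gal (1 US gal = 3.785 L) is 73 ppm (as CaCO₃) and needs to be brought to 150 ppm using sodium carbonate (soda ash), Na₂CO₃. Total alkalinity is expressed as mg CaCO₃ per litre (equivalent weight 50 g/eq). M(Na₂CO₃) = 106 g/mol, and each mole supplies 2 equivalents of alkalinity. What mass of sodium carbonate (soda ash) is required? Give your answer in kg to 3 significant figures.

91.1 kg

Volume: 295,000 US gal × 3.785 L/gal = 1,116,575 L.
Alkalinity to add: (150 − 73) = 77 mg/L as CaCO₃ × 1,116,575 L = 85,980 g as CaCO₃.
Equivalents: 85,980 g ÷ 50 g/eq = 1720 eq.
Each mole of Na₂CO₃ supplies 2 eq, so 1720 / 2 = 859.8 mol.
Mass: 859.8 mol × 106 g/mol = 91,130 g.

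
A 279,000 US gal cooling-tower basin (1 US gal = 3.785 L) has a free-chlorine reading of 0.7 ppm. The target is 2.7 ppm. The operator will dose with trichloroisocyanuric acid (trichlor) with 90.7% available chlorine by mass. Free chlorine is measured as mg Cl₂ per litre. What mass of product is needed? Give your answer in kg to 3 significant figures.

2.33 kg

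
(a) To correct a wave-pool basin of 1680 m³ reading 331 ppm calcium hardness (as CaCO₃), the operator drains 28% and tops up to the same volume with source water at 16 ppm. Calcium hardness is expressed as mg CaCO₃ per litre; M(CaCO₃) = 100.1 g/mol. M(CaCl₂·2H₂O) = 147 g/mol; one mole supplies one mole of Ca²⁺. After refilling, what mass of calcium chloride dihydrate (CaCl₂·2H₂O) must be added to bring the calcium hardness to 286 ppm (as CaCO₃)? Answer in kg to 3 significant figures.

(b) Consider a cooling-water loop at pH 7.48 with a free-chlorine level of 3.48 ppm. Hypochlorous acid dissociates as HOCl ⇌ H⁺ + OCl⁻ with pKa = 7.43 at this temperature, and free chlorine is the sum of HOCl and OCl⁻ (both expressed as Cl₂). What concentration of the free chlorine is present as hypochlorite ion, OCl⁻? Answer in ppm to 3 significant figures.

(a) 107 kg; (b) 1.84 ppm

(a) Volume: 1680 m³ = 1,680,000 L.
(a) After draining 28% and refilling: 331 × 0.72 + 16 × 0.28 = 242.8 ppm.
(a) Deficit to target: 286 − 242.8 = 43.2 mg/L.
(a) As CaCO₃: 43.2 mg/L × 1,680,000 L = 72,580 g; ÷ 100.1 = 725 mol Ca²⁺.
(a) Mass: 725 × 147 = 106,600 g.

(b) [OCl⁻]/[HOCl] = 10^(pH − pKa) = 10^(7.48 − 7.43) = 10^0.05 = 1.122.
(b) Fraction as HOCl = 1 / (1 + 1.122) = 0.4712.
(b) OCl⁻ = (1 − 0.4712) × 3.48 ppm = 1.84 ppm.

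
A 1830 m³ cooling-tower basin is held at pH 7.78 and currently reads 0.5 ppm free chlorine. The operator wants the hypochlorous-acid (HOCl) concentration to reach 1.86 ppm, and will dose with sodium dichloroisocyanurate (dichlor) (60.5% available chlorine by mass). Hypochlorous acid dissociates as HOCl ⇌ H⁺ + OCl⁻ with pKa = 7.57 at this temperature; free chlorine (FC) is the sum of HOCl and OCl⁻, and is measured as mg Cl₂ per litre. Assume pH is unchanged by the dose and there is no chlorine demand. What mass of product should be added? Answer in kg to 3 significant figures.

13.2 kg

Volume: 1830 m³ = 1,830,000 L.
[OCl⁻]/[HOCl] = 10^(pH − pKa) = 10^(7.78 − 7.57) = 1.622; fraction as HOCl = 1/(1 + 1.622) = 0.3814.
Free chlorine required for 1.86 ppm HOCl: 1.86 / 0.3814 = 4.877 ppm.
FC to add: 4.877 − 0.5 = 4.377 mg/L as Cl₂.
Cl₂ equivalent: 4.377 mg/L × 1,830,000 L = 8009 g.
Product at 60.5% available Cl: 8009 / 0.605 = 13,240 g.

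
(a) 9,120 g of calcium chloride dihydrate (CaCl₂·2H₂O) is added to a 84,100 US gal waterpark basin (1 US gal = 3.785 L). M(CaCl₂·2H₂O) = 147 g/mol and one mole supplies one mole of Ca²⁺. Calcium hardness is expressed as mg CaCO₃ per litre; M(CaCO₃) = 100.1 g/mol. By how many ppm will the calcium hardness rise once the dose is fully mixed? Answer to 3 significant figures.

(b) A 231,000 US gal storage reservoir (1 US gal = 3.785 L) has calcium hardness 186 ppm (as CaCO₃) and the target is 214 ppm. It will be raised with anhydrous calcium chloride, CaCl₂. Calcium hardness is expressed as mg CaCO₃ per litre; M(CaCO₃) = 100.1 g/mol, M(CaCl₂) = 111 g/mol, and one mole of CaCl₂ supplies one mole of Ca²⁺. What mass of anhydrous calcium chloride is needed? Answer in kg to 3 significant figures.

(a) 19.5 ppm; (b) 27.1 kg

(a) Volume: 84,100 US gal × 3.785 L/gal = 318,318 L.
(a) Moles of Ca²⁺: 9,120 g ÷ 147 g/mol = 62.04 mol.
(a) As CaCO₃: 62.04 mol × 100.1 g/mol = 6210 g.
(a) Rise: 6210 g / 318,318 L × 1000 = 19.51 mg/L.

(b) Volume: 231,000 US gal × 3.785 L/gal = 874,335 L.
(b) Hardness to add: (214 − 186) = 28 mg/L as CaCO₃ × 874,335 L = 24,480 g as CaCO₃.
(b) Moles of Ca²⁺ (1 mol Ca²⁺ ≡ 1 mol CaCO₃): 24,480 / 100.1 g/mol = 244.6 mol.
(b) Mass of CaCl₂: 244.6 × 111 = 27,150 g.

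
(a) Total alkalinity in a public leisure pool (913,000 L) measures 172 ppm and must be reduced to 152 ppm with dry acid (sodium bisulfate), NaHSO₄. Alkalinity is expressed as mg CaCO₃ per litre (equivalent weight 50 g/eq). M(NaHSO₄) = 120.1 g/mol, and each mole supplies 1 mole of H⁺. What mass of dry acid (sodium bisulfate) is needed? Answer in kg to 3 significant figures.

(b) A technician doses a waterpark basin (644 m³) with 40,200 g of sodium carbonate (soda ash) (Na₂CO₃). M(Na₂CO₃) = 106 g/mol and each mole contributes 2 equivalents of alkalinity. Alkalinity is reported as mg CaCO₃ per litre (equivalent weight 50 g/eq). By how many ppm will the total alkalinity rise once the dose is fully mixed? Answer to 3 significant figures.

(a) 43.9 kg; (b) 58.9 ppm

(a) Alkalinity to neutralize: (172 − 152) = 20 mg/L as CaCO₃ × 913,000 L = 18,260 g as CaCO₃.
(a) Equivalents of H⁺ required: 18,260 ÷ 50 g/eq = 365.2 eq = 365.2 mol NaHSO₄.
(a) Mass of NaHSO₄: 365.2 × 120.1 = 43,860 g.

(b) Volume: 644 m³ = 644,000 L.
(b) Moles of Na₂CO₃: 40,200 g ÷ 106 g/mol = 379.2 mol → 758.5 eq of alkalinity.
(b) As CaCO₃: 758.5 eq × 50 g/eq = 37,920 g.
(b) Rise: 37,920 g / 644,000 L × 1000 = 58.89 mg/L.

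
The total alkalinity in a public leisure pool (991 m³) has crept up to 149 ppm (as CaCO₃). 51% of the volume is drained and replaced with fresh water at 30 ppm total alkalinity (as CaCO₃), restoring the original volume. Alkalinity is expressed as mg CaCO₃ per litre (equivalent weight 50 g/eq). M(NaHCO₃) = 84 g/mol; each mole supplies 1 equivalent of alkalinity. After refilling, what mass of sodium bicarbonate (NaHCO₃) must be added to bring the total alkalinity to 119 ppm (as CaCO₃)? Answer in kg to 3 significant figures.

51.1 kg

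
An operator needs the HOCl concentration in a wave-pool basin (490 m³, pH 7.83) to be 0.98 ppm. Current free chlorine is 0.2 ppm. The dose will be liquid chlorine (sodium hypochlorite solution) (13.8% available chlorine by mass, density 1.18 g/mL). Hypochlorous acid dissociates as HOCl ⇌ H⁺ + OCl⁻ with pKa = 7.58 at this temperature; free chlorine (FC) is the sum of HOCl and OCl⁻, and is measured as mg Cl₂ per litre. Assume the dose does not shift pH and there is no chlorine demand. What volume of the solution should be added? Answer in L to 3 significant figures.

7.59 L

Volume: 490 m³ = 490,000 L.
[OCl⁻]/[HOCl] = 10^(pH − pKa) = 10^(7.83 − 7.58) = 1.778; fraction as HOCl = 1/(1 + 1.778) = 0.3599.
Free chlorine required for 0.98 ppm HOCl: 0.98 / 0.3599 = 2.723 ppm.
FC to add: 2.723 − 0.2 = 2.523 mg/L as Cl₂.
Cl₂ equivalent: 2.523 mg/L × 490,000 L = 1236 g.
Product at 13.8% available Cl: 1236 / 0.138 = 8957 g.
Volume: 8957 g ÷ 1.18 g/mL = 7591 mL.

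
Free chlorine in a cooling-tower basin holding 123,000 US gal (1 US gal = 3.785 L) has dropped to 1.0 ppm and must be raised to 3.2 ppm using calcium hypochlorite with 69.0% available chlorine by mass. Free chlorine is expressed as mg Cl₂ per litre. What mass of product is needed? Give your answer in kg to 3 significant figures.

Volume: 123,000 US gal × 3.785 L/gal = 465,555 L.
Chlorine deficit: 3.2 − 1.0 = 2.2 ppm = 2.2 mg/L as Cl₂.
Cl₂ equivalent needed: 2.2 mg/L × 465,555 L = 1,024,000 mg = 1024 g.
Product at 69.0% available chlorine: 1024 / 0.69 = 1484 g.

1.48 kg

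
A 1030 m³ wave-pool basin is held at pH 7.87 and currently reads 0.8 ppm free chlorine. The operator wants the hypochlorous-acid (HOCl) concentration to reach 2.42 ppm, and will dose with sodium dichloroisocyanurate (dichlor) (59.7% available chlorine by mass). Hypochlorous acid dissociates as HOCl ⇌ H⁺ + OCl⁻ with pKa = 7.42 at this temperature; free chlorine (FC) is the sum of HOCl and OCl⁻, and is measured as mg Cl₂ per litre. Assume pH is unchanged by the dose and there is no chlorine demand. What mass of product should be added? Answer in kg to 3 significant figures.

14.6 kg

Volume: 1030 m³ = 1,030,000 L.
[OCl⁻]/[HOCl] = 10^(pH − pKa) = 10^(7.87 − 7.42) = 2.818; fraction as HOCl = 1/(1 + 2.818) = 0.2619.
Free chlorine required for 2.42 ppm HOCl: 2.42 / 0.2619 = 9.24 ppm.
FC to add: 9.24 − 0.8 = 8.44 mg/L as Cl₂.
Cl₂ equivalent: 8.44 mg/L × 1,030,000 L = 8694 g.
Product at 59.7% available Cl: 8694 / 0.597 = 14,560 g.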